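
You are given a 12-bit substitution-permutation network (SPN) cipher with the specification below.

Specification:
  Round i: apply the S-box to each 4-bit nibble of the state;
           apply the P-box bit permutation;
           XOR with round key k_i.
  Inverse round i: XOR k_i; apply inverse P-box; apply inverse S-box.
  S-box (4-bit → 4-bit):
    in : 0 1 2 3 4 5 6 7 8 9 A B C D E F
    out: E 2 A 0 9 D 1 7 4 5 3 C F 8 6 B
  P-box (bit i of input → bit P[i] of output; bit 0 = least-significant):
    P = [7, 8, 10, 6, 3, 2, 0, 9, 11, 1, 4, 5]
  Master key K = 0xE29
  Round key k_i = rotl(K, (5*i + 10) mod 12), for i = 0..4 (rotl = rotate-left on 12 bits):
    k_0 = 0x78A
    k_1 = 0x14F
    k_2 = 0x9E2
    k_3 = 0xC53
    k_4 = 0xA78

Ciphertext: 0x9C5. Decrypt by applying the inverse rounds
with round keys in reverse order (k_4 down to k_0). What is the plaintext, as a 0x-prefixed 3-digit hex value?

0x3FA

s_0 = ciphertext = 0x9C5
s_1 = InvRound(s_0, k_4) = 0xBCA
s_2 = InvRound(s_1, k_3) = 0x857
s_3 = InvRound(s_2, k_2) = 0xBEA
s_4 = InvRound(s_3, k_1) = 0x406
s_5 = InvRound(s_4, k_0) = 0x3FA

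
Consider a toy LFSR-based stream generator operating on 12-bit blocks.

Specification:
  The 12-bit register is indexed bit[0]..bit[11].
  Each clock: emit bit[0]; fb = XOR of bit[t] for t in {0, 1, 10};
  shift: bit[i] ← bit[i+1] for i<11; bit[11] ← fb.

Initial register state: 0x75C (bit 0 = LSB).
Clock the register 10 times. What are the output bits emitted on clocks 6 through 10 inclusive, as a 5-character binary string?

reg_0 = 0x75C
clock 1: out=0, reg = 0xBAE
clock 2: out=0, reg = 0xDD7
clock 3: out=1, reg = 0xEEB
clock 4: out=1, reg = 0xF75
clock 5: out=1, reg = 0x7BA
clock 6: out=0, reg = 0x3DD
clock 7: out=1, reg = 0x9EE
clock 8: out=0, reg = 0xCF7
clock 9: out=1, reg = 0xE7B
clock 10: out=1, reg = 0xF3D

01011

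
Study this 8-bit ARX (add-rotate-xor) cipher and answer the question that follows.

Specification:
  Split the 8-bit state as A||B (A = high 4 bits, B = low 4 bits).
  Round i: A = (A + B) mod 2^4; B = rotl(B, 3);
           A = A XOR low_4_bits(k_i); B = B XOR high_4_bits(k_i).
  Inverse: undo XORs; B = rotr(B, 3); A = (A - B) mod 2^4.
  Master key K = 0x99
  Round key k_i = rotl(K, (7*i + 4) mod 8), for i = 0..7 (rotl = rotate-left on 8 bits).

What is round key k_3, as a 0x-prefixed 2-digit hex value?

0x33

K = 0x99
k_0 = rotl(K, (7*0+4) mod 8) = rotl(K, 4) = 0x99
k_1 = rotl(K, (7*1+4) mod 8) = rotl(K, 3) = 0xCC
k_2 = rotl(K, (7*2+4) mod 8) = rotl(K, 2) = 0x66
k_3 = rotl(K, (7*3+4) mod 8) = rotl(K, 1) = 0x33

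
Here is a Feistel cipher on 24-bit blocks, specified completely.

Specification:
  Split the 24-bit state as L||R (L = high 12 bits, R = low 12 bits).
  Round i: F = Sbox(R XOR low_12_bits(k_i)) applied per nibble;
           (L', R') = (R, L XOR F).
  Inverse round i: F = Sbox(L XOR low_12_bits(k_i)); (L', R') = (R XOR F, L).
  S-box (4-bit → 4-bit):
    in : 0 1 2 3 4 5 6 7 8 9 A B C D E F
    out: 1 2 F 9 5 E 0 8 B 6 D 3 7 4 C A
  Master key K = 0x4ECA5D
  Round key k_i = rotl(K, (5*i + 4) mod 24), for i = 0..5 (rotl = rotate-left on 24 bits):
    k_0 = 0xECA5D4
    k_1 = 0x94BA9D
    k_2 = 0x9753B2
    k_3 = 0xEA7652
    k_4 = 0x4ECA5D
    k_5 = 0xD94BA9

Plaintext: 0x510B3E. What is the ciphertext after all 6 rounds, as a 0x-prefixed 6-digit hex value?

0xCCBE13

s_0 = plaintext = 0x510B3E
s_1 = Round(s_0, k_0) = 0xB3E9DD
s_2 = Round(s_1, k_1) = 0x9DD26F
s_3 = Round(s_2, k_2) = 0x26FB99
s_4 = Round(s_3, k_3) = 0xB9961C
s_5 = Round(s_4, k_4) = 0x61CCCB
s_6 = Round(s_5, k_5) = 0xCCBE13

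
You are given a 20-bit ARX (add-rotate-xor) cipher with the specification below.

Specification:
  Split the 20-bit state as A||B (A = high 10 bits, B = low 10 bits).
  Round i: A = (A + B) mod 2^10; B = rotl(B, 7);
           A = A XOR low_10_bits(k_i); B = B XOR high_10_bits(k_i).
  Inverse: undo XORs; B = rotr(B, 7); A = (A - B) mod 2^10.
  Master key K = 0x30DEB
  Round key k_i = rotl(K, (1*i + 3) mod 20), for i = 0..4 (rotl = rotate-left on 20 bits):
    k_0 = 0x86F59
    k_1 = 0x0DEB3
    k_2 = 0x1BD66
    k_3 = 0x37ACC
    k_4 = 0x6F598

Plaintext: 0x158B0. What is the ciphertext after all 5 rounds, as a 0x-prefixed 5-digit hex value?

s_0 = plaintext = 0x158B0
s_1 = Round(s_0, k_0) = 0x97E0D
s_2 = Round(s_1, k_1) = 0xB7EF6
s_3 = Round(s_2, k_2) = 0x2CF31
s_4 = Round(s_3, k_3) = 0x4A038
s_5 = Round(s_4, k_4) = 0x3E1BA

0x3E1BA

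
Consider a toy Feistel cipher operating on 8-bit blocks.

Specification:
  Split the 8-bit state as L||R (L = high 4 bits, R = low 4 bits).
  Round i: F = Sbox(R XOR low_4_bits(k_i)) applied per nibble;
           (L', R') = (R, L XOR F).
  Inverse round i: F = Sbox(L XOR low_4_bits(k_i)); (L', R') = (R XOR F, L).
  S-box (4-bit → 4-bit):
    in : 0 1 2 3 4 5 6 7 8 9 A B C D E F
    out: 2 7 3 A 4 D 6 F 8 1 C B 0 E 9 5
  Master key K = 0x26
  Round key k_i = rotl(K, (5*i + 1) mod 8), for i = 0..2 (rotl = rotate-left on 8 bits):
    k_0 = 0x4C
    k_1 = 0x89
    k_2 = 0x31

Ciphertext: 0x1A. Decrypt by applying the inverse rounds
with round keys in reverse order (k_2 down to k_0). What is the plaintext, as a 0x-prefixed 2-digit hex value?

s_0 = ciphertext = 0x1A
s_1 = InvRound(s_0, k_2) = 0x81
s_2 = InvRound(s_1, k_1) = 0x68
s_3 = InvRound(s_2, k_0) = 0x46

0x46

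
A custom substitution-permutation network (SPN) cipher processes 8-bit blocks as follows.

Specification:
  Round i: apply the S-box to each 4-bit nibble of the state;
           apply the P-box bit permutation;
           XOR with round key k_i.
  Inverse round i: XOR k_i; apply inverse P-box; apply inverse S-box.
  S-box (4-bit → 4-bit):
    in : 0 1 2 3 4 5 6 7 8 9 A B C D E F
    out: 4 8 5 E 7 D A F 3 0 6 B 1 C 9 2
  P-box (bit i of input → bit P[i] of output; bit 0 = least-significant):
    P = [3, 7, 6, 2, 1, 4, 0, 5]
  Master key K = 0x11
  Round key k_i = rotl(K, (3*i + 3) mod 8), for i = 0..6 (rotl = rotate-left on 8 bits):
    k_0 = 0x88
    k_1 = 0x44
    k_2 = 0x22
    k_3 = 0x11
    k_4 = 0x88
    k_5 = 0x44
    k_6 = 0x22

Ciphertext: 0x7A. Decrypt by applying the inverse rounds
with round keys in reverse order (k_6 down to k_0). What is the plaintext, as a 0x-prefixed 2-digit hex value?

0x31

s_0 = ciphertext = 0x7A
s_1 = InvRound(s_0, k_6) = 0xF2
s_2 = InvRound(s_1, k_5) = 0xB6
s_3 = InvRound(s_2, k_4) = 0xBE
s_4 = InvRound(s_3, k_3) = 0x5B
s_5 = InvRound(s_4, k_2) = 0x32
s_6 = InvRound(s_5, k_1) = 0xBD
s_7 = InvRound(s_6, k_0) = 0x31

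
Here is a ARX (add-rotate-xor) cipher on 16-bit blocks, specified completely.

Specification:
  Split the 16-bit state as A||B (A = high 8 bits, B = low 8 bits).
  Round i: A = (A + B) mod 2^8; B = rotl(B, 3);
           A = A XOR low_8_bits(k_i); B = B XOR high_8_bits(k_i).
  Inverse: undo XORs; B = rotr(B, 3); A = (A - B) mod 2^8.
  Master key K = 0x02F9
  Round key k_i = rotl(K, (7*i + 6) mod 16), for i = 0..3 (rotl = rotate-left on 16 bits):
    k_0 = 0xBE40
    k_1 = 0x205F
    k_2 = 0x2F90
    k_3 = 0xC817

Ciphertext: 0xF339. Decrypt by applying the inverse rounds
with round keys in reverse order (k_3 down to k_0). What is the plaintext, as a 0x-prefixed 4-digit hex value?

s_0 = ciphertext = 0xF339
s_1 = InvRound(s_0, k_3) = 0xA63E
s_2 = InvRound(s_1, k_2) = 0x1422
s_3 = InvRound(s_2, k_1) = 0x0B40
s_4 = InvRound(s_3, k_0) = 0x6CDF

0x6CDF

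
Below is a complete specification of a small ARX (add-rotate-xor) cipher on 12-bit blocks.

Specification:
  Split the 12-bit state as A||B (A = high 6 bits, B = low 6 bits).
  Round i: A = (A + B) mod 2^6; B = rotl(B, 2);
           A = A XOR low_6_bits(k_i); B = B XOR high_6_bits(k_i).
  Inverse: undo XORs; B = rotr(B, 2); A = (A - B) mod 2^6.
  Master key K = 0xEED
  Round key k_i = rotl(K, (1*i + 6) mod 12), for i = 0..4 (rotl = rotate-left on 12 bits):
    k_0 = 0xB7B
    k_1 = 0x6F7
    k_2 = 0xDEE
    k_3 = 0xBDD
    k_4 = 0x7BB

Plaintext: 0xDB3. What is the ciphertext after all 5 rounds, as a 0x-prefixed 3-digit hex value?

s_0 = plaintext = 0xDB3
s_1 = Round(s_0, k_0) = 0x4A2
s_2 = Round(s_1, k_1) = 0x0D1
s_3 = Round(s_2, k_2) = 0xEB2
s_4 = Round(s_3, k_3) = 0xC64
s_5 = Round(s_4, k_4) = 0xB8C

0xB8C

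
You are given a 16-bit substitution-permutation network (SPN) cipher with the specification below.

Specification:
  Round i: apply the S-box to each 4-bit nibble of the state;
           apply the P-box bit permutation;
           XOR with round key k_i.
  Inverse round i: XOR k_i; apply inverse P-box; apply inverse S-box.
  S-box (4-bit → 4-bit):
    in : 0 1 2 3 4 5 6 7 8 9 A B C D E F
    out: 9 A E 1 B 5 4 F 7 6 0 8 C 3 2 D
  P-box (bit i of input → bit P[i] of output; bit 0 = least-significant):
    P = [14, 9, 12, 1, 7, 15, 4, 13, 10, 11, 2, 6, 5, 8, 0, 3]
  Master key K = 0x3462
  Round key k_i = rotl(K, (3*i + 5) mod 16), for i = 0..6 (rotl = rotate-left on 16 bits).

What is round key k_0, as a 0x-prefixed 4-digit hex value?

K = 0x3462
k_0 = rotl(K, (3*0+5) mod 16) = rotl(K, 5) = 0x8C46

0x8C46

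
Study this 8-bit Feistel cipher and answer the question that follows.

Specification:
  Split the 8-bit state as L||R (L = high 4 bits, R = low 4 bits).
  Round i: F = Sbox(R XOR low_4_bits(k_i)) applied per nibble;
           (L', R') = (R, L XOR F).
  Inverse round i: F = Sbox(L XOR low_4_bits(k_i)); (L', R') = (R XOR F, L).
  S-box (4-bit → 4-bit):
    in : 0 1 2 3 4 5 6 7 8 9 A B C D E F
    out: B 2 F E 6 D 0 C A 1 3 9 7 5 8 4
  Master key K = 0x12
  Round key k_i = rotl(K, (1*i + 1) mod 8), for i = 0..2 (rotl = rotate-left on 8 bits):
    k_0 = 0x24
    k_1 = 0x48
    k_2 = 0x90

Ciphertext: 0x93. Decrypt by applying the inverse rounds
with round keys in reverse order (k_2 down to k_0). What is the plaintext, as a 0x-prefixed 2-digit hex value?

0xAA

s_0 = ciphertext = 0x93
s_1 = InvRound(s_0, k_2) = 0x29
s_2 = InvRound(s_1, k_1) = 0xA2
s_3 = InvRound(s_2, k_0) = 0xAA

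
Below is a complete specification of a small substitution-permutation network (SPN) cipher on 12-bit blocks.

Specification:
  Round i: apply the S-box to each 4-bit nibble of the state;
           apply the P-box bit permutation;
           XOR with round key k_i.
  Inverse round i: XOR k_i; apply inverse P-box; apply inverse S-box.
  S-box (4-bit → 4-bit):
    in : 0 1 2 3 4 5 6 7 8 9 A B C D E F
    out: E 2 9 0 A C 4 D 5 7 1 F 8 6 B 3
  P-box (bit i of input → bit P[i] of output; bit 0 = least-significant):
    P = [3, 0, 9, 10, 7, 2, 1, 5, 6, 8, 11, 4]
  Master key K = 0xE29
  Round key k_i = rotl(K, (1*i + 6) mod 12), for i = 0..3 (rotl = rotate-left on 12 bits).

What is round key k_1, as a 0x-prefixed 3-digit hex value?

K = 0xE29
k_0 = rotl(K, (1*0+6) mod 12) = rotl(K, 6) = 0xA78
k_1 = rotl(K, (1*1+6) mod 12) = rotl(K, 7) = 0x4F1

0x4F1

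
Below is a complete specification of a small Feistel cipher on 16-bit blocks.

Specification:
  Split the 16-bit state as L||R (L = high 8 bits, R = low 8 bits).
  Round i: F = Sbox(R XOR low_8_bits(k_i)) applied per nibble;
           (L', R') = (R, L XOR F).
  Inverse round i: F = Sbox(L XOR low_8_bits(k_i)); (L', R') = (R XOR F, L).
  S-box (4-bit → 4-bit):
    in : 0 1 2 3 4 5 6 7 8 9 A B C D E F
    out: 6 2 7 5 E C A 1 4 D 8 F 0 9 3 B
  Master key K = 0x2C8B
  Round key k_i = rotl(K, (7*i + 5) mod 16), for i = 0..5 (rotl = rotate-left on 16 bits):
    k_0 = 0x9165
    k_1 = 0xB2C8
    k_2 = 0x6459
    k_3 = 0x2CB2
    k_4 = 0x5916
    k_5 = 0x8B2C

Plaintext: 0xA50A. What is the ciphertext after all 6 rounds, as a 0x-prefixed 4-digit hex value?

0xAD50

s_0 = plaintext = 0xA50A
s_1 = Round(s_0, k_0) = 0x0A0E
s_2 = Round(s_1, k_1) = 0x0E00
s_3 = Round(s_2, k_2) = 0x00C3
s_4 = Round(s_3, k_3) = 0xC312
s_5 = Round(s_4, k_4) = 0x12AD
s_6 = Round(s_5, k_5) = 0xAD50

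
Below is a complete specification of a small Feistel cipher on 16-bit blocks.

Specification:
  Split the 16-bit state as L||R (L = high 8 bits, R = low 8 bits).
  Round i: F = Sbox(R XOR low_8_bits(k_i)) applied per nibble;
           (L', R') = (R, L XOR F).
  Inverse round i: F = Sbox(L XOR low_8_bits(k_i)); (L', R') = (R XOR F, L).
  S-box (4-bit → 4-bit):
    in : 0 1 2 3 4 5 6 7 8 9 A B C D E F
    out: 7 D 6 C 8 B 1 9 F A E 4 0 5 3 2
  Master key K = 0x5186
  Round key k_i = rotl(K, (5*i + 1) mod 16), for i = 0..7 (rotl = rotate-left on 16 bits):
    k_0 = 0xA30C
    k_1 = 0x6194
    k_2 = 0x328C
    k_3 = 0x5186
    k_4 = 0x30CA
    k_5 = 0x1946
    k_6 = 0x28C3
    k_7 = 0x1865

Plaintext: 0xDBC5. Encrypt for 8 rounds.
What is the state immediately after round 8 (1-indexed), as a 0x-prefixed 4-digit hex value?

0xE5B0

s_0 = plaintext = 0xDBC5
s_1 = Round(s_0, k_0) = 0xC5D1
s_2 = Round(s_1, k_1) = 0xD14E
s_3 = Round(s_2, k_2) = 0x4ED7
s_4 = Round(s_3, k_3) = 0xD7F3
s_5 = Round(s_4, k_4) = 0xF31D
s_6 = Round(s_5, k_5) = 0x1D47
s_7 = Round(s_6, k_6) = 0x47E5
s_8 = Round(s_7, k_7) = 0xE5B0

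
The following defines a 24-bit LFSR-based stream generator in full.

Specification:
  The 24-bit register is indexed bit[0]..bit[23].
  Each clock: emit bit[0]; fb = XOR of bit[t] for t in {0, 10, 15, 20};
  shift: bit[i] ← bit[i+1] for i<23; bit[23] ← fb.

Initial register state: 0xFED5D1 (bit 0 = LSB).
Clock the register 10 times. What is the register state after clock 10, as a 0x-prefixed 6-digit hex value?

reg_0 = 0xFED5D1
clock 1: out=1, reg = 0x7F6AE8
clock 2: out=0, reg = 0xBFB574
clock 3: out=0, reg = 0xDFDABA
clock 4: out=0, reg = 0x6FED5D
clock 5: out=1, reg = 0xB7F6AE
clock 6: out=0, reg = 0xDBFB57
clock 7: out=1, reg = 0xEDFDAB
clock 8: out=1, reg = 0xF6FED5
clock 9: out=1, reg = 0x7B7F6A
clock 10: out=0, reg = 0x3DBFB5

0x3DBFB5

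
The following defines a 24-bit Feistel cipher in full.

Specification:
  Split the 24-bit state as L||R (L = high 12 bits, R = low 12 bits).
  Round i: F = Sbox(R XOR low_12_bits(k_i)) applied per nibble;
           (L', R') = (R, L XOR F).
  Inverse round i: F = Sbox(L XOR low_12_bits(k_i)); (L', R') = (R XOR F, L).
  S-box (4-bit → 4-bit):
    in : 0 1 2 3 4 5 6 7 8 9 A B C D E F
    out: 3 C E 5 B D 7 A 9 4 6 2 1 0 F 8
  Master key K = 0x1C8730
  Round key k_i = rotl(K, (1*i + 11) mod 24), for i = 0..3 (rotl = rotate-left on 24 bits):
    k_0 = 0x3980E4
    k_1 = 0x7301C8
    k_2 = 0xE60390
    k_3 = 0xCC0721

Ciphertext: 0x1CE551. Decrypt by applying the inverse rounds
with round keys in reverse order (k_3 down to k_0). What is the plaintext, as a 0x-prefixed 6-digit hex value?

s_0 = ciphertext = 0x1CE551
s_1 = InvRound(s_0, k_3) = 0x2A91CE
s_2 = InvRound(s_1, k_2) = 0xD9A2A9
s_3 = InvRound(s_2, k_1) = 0x377D9A
s_4 = InvRound(s_3, k_0) = 0x8DF377

0x8DF377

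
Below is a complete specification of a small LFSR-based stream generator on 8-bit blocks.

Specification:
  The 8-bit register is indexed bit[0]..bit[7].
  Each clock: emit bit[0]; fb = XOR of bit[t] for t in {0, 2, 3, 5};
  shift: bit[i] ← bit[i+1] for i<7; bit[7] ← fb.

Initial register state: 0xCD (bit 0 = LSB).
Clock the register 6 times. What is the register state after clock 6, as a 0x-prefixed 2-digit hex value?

reg_0 = 0xCD
clock 1: out=1, reg = 0xE6
clock 2: out=0, reg = 0x73
clock 3: out=1, reg = 0x39
clock 4: out=1, reg = 0x9C
clock 5: out=0, reg = 0x4E
clock 6: out=0, reg = 0x27

0x27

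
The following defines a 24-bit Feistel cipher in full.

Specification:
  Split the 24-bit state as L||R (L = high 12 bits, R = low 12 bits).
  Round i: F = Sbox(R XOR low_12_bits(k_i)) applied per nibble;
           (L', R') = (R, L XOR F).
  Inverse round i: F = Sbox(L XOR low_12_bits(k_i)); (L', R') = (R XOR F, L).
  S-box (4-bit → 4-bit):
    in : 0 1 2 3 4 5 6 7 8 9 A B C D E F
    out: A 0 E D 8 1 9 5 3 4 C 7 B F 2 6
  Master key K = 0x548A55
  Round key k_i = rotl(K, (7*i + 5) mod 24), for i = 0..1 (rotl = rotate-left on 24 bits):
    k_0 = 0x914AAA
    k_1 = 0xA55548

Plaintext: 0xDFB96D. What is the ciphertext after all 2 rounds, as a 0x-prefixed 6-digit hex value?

s_0 = plaintext = 0xDFB96D
s_1 = Round(s_0, k_0) = 0x96D04E
s_2 = Round(s_1, k_1) = 0x04E8C4

0x04E8C4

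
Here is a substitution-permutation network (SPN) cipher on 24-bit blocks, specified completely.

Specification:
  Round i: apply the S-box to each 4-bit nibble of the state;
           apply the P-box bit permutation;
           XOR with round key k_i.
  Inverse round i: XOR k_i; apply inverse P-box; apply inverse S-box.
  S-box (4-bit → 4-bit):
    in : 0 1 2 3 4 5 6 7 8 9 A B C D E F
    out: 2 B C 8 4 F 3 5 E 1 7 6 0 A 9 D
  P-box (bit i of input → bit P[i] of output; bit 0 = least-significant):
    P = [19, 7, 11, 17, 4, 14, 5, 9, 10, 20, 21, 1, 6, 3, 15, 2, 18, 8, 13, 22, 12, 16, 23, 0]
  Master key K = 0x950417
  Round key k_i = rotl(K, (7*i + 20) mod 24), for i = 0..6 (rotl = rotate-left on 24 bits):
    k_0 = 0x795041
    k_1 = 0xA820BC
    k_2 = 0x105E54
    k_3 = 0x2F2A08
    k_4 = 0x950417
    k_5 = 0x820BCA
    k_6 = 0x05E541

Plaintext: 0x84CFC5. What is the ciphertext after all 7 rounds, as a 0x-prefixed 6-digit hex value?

0x46CC95

s_0 = plaintext = 0x84CFC5
s_1 = Round(s_0, k_0) = 0xD27CC2
s_2 = Round(s_1, k_1) = 0xEB88FD
s_3 = Round(s_2, k_2) = 0x22EDEB
s_4 = Round(s_3, k_3) = 0xFF00DF
s_5 = Round(s_4, k_4) = 0x4B7E1E
s_6 = Round(s_5, k_5) = 0x08EC98
s_7 = Round(s_6, k_6) = 0x46CC95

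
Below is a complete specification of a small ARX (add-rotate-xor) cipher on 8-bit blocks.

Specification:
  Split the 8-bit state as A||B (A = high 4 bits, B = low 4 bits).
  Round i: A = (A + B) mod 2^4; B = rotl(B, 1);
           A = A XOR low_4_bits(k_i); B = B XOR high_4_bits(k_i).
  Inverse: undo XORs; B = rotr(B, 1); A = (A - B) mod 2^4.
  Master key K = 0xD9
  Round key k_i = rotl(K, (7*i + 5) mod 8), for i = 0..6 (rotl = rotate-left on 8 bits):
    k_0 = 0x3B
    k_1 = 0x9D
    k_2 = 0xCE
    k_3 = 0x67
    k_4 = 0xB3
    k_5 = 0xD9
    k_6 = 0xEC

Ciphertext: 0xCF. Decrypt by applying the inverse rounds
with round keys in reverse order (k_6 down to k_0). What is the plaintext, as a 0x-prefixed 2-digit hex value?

s_0 = ciphertext = 0xCF
s_1 = InvRound(s_0, k_6) = 0x88
s_2 = InvRound(s_1, k_5) = 0x7A
s_3 = InvRound(s_2, k_4) = 0xC8
s_4 = InvRound(s_3, k_3) = 0x47
s_5 = InvRound(s_4, k_2) = 0xDD
s_6 = InvRound(s_5, k_1) = 0xE2
s_7 = InvRound(s_6, k_0) = 0xD8

0xD8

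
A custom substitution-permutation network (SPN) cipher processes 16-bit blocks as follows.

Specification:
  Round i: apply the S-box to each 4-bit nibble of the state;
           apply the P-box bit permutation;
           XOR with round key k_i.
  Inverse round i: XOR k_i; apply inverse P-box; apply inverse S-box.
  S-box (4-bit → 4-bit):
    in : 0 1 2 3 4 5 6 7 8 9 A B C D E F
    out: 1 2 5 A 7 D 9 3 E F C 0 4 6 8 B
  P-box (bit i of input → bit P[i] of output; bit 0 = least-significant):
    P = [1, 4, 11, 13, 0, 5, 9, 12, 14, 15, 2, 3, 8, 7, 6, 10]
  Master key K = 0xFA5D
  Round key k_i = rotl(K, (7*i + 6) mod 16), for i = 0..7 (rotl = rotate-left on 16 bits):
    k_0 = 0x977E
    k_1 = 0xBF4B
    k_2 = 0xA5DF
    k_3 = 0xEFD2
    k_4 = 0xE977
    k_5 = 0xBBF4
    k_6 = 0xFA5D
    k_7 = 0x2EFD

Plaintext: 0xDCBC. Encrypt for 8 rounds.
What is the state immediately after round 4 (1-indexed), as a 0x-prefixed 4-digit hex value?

s_0 = plaintext = 0xDCBC
s_1 = Round(s_0, k_0) = 0x9FBA
s_2 = Round(s_1, k_1) = 0x5283
s_3 = Round(s_2, k_2) = 0xD2AB
s_4 = Round(s_3, k_3) = 0xBD16
s_5 = Round(s_4, k_4) = 0x4951
s_6 = Round(s_5, k_5) = 0x6829
s_7 = Round(s_6, k_6) = 0x5542
s_8 = Round(s_7, k_7) = 0x6192

0xBD16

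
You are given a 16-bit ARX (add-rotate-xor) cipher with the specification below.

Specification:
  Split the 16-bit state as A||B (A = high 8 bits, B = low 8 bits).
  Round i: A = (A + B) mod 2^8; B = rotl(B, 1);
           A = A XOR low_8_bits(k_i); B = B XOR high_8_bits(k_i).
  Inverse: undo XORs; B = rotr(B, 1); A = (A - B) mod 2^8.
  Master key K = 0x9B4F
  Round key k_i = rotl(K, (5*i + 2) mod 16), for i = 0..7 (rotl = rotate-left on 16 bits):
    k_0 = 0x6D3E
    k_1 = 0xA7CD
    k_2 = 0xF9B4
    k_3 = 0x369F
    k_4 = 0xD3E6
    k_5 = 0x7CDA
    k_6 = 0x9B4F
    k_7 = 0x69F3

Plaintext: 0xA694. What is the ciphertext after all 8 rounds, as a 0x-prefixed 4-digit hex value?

s_0 = plaintext = 0xA694
s_1 = Round(s_0, k_0) = 0x0444
s_2 = Round(s_1, k_1) = 0x852F
s_3 = Round(s_2, k_2) = 0x00A7
s_4 = Round(s_3, k_3) = 0x3879
s_5 = Round(s_4, k_4) = 0x5721
s_6 = Round(s_5, k_5) = 0xA23E
s_7 = Round(s_6, k_6) = 0xAFE7
s_8 = Round(s_7, k_7) = 0x65A6

0x65A6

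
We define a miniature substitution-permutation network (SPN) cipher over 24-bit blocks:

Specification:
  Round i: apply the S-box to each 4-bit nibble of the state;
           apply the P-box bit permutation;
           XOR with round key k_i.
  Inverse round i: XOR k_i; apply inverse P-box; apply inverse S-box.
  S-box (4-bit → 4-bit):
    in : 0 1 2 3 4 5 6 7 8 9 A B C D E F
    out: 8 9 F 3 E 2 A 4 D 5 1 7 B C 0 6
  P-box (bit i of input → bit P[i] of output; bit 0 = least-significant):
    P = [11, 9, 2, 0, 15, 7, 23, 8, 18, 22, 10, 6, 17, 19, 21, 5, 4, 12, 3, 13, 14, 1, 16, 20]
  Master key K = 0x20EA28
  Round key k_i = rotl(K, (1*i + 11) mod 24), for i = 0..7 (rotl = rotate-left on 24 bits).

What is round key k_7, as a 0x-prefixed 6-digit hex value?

0xA083A8

K = 0x20EA28
k_0 = rotl(K, (1*0+11) mod 24) = rotl(K, 11) = 0x514107
k_1 = rotl(K, (1*1+11) mod 24) = rotl(K, 12) = 0xA2820E
k_2 = rotl(K, (1*2+11) mod 24) = rotl(K, 13) = 0x45041D
k_3 = rotl(K, (1*3+11) mod 24) = rotl(K, 14) = 0x8A083A
k_4 = rotl(K, (1*4+11) mod 24) = rotl(K, 15) = 0x141075
k_5 = rotl(K, (1*5+11) mod 24) = rotl(K, 16) = 0x2820EA
k_6 = rotl(K, (1*6+11) mod 24) = rotl(K, 17) = 0x5041D4
k_7 = rotl(K, (1*7+11) mod 24) = rotl(K, 18) = 0xA083A8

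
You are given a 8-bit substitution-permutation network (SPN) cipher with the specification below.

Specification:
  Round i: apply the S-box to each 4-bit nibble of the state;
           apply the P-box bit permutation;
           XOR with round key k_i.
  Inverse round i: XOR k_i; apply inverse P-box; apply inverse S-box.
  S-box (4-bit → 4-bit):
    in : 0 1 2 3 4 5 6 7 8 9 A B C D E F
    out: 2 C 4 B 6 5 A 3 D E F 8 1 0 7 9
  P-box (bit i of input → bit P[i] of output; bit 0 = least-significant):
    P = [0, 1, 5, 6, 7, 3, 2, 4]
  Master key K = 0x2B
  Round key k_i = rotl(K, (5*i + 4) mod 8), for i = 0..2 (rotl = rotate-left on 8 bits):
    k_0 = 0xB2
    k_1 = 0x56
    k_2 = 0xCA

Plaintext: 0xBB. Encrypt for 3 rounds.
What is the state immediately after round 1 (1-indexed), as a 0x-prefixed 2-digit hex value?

0xE2

s_0 = plaintext = 0xBB
s_1 = Round(s_0, k_0) = 0xE2
s_2 = Round(s_1, k_1) = 0xFA
s_3 = Round(s_2, k_2) = 0x39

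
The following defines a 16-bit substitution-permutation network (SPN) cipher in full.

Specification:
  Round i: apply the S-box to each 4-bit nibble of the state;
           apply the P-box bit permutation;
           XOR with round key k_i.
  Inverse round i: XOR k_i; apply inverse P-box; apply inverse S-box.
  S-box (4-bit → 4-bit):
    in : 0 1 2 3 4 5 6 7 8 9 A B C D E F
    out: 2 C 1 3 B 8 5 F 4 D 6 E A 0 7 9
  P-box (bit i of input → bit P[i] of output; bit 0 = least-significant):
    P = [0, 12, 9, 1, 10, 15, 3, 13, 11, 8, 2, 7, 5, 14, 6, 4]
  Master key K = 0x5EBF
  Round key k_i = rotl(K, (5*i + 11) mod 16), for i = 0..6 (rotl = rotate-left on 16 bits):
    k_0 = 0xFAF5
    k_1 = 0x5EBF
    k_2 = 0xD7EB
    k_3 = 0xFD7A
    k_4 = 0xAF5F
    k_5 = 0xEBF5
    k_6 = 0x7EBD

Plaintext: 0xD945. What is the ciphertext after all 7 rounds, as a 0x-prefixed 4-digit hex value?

s_0 = plaintext = 0xD945
s_1 = Round(s_0, k_0) = 0x5673
s_2 = Round(s_1, k_1) = 0xE2A2
s_3 = Round(s_2, k_2) = 0x1F82
s_4 = Round(s_3, k_3) = 0xF5A3
s_5 = Round(s_4, k_4) = 0x3FE6
s_6 = Round(s_5, k_5) = 0x255C
s_7 = Round(s_6, k_6) = 0x4E1F

0x4E1F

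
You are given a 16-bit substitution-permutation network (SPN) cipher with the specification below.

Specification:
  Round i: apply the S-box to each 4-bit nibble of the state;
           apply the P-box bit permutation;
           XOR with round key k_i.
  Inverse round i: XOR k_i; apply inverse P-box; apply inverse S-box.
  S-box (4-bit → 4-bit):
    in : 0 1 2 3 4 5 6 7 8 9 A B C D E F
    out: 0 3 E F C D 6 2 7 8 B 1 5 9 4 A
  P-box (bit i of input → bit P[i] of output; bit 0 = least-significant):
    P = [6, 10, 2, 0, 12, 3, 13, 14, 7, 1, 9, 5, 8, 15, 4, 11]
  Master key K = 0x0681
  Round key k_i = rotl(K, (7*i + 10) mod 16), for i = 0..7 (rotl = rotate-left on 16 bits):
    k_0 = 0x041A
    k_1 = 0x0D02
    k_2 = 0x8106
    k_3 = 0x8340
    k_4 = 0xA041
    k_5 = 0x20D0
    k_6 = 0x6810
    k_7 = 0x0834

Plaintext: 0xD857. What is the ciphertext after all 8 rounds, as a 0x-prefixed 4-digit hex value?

s_0 = plaintext = 0xD857
s_1 = Round(s_0, k_0) = 0x7B98
s_2 = Round(s_1, k_1) = 0xC9C6
s_3 = Round(s_2, k_2) = 0xB432
s_4 = Round(s_3, k_3) = 0xF46D
s_5 = Round(s_4, k_4) = 0x0A28
s_6 = Round(s_5, k_5) = 0x443E
s_7 = Round(s_6, k_6) = 0x122C
s_8 = Round(s_7, k_7) = 0xEB5A

0xEB5A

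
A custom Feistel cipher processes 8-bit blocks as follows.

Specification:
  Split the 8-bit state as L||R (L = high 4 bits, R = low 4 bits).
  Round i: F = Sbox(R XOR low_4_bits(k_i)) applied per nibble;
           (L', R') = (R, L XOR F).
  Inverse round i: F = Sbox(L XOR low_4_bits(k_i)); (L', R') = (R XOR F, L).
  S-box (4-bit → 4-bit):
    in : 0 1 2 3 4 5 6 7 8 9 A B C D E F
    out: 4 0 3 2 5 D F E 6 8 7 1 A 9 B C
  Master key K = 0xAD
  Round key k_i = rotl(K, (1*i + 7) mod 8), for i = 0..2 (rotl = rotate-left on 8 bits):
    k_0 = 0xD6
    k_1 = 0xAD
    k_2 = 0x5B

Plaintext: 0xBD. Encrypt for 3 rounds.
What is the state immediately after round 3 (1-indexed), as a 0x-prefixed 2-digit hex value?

0x3C

s_0 = plaintext = 0xBD
s_1 = Round(s_0, k_0) = 0xDA
s_2 = Round(s_1, k_1) = 0xA3
s_3 = Round(s_2, k_2) = 0x3C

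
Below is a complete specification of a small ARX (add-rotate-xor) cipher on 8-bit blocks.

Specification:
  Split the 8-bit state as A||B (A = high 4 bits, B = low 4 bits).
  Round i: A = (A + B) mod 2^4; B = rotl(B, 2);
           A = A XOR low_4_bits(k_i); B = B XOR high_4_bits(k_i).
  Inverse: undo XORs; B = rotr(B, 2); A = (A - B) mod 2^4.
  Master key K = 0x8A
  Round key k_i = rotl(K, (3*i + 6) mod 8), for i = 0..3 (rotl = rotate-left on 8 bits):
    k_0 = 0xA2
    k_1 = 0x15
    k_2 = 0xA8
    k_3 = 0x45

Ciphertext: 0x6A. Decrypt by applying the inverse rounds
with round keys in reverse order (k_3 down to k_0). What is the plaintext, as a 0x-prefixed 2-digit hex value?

s_0 = ciphertext = 0x6A
s_1 = InvRound(s_0, k_3) = 0x8B
s_2 = InvRound(s_1, k_2) = 0xC4
s_3 = InvRound(s_2, k_1) = 0x45
s_4 = InvRound(s_3, k_0) = 0x7F

0x7F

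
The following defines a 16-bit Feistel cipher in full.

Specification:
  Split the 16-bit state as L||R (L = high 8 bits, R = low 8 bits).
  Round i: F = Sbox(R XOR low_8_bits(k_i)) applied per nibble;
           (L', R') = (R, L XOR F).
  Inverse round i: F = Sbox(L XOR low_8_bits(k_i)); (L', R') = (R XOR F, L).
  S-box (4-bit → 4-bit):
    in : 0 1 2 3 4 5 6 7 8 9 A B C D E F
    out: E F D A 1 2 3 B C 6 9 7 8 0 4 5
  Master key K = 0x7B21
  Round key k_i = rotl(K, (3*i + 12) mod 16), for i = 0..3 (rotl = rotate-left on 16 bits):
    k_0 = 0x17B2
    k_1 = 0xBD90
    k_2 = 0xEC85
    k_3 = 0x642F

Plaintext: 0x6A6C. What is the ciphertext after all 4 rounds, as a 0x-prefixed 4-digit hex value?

0x1E97

s_0 = plaintext = 0x6A6C
s_1 = Round(s_0, k_0) = 0x6C6E
s_2 = Round(s_1, k_1) = 0x6E38
s_3 = Round(s_2, k_2) = 0x381E
s_4 = Round(s_3, k_3) = 0x1E97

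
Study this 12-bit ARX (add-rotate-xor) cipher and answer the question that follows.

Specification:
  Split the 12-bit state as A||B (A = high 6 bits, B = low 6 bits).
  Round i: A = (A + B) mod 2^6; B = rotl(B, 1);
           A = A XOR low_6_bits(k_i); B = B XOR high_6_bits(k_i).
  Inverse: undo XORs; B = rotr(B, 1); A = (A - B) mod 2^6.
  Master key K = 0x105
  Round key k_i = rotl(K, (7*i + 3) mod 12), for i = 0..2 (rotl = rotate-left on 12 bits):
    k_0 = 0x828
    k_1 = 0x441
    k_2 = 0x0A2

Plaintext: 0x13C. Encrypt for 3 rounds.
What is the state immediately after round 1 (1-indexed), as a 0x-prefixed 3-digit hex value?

s_0 = plaintext = 0x13C
s_1 = Round(s_0, k_0) = 0xA19
s_2 = Round(s_1, k_1) = 0x023
s_3 = Round(s_2, k_2) = 0x045

0xA19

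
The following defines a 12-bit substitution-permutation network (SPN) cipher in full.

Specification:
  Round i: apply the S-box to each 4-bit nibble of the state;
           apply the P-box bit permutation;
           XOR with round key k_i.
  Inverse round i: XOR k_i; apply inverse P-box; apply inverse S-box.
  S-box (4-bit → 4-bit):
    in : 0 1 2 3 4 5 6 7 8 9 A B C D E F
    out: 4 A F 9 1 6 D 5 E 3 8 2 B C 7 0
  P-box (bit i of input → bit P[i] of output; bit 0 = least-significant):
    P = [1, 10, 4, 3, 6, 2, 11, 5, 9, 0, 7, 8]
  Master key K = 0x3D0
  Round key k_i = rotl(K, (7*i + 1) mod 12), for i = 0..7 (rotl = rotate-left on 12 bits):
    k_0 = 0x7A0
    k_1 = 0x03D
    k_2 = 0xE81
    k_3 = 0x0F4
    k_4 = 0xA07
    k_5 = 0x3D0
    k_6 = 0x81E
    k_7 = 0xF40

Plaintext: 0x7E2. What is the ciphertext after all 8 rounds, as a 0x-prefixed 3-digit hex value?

0xD76

s_0 = plaintext = 0x7E2
s_1 = Round(s_0, k_0) = 0x97E
s_2 = Round(s_1, k_1) = 0xE6E
s_3 = Round(s_2, k_2) = 0x072
s_4 = Round(s_3, k_3) = 0xC2E
s_5 = Round(s_4, k_4) = 0x570
s_6 = Round(s_5, k_5) = 0xB01
s_7 = Round(s_6, k_6) = 0x417
s_8 = Round(s_7, k_7) = 0xD76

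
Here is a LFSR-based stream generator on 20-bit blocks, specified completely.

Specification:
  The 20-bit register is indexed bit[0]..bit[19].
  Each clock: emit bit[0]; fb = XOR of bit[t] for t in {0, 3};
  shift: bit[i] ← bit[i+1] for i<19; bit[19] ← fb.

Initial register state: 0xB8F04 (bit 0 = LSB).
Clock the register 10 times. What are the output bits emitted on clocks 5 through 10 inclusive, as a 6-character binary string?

000011

reg_0 = 0xB8F04
clock 1: out=0, reg = 0x5C782
clock 2: out=0, reg = 0x2E3C1
clock 3: out=1, reg = 0x971E0
clock 4: out=0, reg = 0x4B8F0
clock 5: out=0, reg = 0x25C78
clock 6: out=0, reg = 0x92E3C
clock 7: out=0, reg = 0xC971E
clock 8: out=0, reg = 0xE4B8F
clock 9: out=1, reg = 0x725C7
clock 10: out=1, reg = 0xB92E3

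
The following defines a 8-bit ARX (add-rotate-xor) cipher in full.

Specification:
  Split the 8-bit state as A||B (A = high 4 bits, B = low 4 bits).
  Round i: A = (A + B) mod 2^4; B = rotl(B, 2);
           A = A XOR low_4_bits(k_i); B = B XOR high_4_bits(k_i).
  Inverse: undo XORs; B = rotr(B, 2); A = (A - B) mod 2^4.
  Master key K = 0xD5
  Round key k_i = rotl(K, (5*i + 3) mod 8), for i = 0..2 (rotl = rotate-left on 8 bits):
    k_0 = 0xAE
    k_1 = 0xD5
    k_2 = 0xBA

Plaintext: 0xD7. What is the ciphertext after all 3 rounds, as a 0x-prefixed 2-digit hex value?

s_0 = plaintext = 0xD7
s_1 = Round(s_0, k_0) = 0xA7
s_2 = Round(s_1, k_1) = 0x40
s_3 = Round(s_2, k_2) = 0xEB

0xEB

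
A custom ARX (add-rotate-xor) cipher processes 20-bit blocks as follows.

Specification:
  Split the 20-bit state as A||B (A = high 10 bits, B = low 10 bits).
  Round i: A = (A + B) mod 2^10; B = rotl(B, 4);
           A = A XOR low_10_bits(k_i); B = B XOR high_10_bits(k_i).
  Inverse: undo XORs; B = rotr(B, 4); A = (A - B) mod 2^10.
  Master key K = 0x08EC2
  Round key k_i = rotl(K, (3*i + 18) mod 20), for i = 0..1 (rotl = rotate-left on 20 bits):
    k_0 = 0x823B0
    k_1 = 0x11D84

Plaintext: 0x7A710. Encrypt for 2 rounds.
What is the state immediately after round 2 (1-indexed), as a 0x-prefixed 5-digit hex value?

s_0 = plaintext = 0x7A710
s_1 = Round(s_0, k_0) = 0xD2704
s_2 = Round(s_1, k_1) = 0xF240B

0xF240B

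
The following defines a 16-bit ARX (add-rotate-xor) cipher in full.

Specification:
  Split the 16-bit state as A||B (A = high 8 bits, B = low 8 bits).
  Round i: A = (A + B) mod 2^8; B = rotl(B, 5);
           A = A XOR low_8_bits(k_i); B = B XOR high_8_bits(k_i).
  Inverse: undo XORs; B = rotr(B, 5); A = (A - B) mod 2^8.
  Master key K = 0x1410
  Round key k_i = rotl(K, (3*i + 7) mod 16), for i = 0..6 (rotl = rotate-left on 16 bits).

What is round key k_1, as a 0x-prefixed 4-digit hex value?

K = 0x1410
k_0 = rotl(K, (3*0+7) mod 16) = rotl(K, 7) = 0x080A
k_1 = rotl(K, (3*1+7) mod 16) = rotl(K, 10) = 0x4050

0x4050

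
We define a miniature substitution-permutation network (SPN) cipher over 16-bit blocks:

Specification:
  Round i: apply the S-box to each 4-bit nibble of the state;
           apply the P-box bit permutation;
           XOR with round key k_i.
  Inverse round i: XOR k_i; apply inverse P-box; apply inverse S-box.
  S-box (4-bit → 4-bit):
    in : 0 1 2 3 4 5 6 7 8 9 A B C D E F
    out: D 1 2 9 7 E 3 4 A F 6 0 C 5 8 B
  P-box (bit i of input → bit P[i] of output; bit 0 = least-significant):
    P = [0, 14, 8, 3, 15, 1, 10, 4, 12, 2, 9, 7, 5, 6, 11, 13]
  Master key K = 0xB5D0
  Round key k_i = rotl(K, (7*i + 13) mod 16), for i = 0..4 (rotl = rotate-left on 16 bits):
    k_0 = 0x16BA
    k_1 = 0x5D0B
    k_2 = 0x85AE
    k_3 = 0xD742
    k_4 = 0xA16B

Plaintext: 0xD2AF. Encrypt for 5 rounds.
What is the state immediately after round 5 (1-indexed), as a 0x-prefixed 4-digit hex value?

s_0 = plaintext = 0xD2AF
s_1 = Round(s_0, k_0) = 0x5A95
s_2 = Round(s_1, k_1) = 0xB255
s_3 = Round(s_2, k_2) = 0xC0B0
s_4 = Round(s_3, k_3) = 0xECCB
s_5 = Round(s_4, k_4) = 0x87FB

0x87FB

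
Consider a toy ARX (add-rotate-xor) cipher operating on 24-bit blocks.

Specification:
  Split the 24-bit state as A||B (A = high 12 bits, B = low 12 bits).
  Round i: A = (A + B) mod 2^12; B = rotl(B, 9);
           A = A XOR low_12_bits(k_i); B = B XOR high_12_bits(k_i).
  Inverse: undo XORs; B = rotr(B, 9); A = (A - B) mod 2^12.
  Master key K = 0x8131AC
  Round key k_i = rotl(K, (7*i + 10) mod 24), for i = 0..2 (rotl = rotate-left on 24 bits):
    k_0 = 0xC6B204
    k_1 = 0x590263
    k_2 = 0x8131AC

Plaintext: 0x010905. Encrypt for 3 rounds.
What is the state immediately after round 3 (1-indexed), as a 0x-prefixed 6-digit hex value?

s_0 = plaintext = 0x010905
s_1 = Round(s_0, k_0) = 0xB1174B
s_2 = Round(s_1, k_1) = 0x03F379
s_3 = Round(s_2, k_2) = 0x214A7C

0x214A7C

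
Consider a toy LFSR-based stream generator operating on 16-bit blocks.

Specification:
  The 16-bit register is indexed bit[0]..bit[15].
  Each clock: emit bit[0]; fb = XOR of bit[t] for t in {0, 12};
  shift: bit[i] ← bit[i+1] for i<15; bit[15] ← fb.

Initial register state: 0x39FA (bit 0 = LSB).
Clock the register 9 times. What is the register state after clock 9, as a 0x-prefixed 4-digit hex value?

0xB49C

reg_0 = 0x39FA
clock 1: out=0, reg = 0x9CFD
clock 2: out=1, reg = 0x4E7E
clock 3: out=0, reg = 0x273F
clock 4: out=1, reg = 0x939F
clock 5: out=1, reg = 0x49CF
clock 6: out=1, reg = 0xA4E7
clock 7: out=1, reg = 0xD273
clock 8: out=1, reg = 0x6939
clock 9: out=1, reg = 0xB49C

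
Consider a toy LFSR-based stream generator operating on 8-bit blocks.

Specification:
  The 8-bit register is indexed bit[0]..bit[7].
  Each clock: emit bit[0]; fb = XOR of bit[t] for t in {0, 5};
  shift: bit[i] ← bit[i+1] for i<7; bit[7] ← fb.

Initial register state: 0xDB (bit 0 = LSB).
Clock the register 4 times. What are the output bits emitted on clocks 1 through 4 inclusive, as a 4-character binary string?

1101

reg_0 = 0xDB
clock 1: out=1, reg = 0xED
clock 2: out=1, reg = 0x76
clock 3: out=0, reg = 0xBB
clock 4: out=1, reg = 0x5D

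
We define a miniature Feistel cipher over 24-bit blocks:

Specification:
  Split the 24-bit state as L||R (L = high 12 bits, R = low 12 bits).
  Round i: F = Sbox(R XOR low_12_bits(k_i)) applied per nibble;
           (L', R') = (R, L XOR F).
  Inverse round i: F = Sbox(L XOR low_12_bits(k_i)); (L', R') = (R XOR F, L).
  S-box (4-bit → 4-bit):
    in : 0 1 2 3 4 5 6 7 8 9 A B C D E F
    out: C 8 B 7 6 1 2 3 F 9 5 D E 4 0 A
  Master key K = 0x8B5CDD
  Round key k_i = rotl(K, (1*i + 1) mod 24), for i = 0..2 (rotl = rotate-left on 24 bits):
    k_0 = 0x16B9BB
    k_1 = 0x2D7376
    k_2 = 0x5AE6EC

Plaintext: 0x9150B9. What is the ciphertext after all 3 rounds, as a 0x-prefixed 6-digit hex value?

s_0 = plaintext = 0x9150B9
s_1 = Round(s_0, k_0) = 0x0B90DE
s_2 = Round(s_1, k_1) = 0x0DE7E6
s_3 = Round(s_2, k_2) = 0x7E681B

0x7E681B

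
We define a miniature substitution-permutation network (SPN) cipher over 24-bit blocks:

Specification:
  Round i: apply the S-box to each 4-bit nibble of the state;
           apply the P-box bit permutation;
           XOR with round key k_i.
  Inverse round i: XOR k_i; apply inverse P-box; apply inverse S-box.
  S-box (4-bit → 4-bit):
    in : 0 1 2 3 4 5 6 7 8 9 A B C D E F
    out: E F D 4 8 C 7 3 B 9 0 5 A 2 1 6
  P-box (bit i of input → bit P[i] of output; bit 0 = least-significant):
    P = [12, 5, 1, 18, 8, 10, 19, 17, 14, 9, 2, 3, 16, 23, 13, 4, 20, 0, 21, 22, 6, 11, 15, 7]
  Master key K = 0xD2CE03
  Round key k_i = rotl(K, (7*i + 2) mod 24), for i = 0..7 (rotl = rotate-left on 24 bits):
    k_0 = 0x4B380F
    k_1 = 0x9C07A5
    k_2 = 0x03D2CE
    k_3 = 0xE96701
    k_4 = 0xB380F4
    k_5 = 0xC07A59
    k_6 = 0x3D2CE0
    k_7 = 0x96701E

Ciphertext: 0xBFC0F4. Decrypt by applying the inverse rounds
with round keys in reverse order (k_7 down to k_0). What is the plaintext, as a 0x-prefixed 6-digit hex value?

0xB69588

s_0 = ciphertext = 0xBFC0F4
s_1 = InvRound(s_0, k_7) = 0x23B436
s_2 = InvRound(s_1, k_6) = 0x1E4352
s_3 = InvRound(s_2, k_5) = 0xD8F422
s_4 = InvRound(s_3, k_4) = 0x952B0B
s_5 = InvRound(s_4, k_3) = 0xD2A9F5
s_6 = InvRound(s_5, k_2) = 0xD818E6
s_7 = InvRound(s_6, k_1) = 0x7CAD72
s_8 = InvRound(s_7, k_0) = 0xB69588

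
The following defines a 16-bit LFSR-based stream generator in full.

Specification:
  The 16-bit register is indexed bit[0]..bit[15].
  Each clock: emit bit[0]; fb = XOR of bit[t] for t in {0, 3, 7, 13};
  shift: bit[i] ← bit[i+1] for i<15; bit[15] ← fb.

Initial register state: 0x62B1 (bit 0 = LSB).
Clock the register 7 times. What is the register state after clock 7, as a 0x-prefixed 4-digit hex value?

reg_0 = 0x62B1
clock 1: out=1, reg = 0xB158
clock 2: out=0, reg = 0x58AC
clock 3: out=0, reg = 0x2C56
clock 4: out=0, reg = 0x962B
clock 5: out=1, reg = 0x4B15
clock 6: out=1, reg = 0xA58A
clock 7: out=0, reg = 0xD2C5

0xD2C5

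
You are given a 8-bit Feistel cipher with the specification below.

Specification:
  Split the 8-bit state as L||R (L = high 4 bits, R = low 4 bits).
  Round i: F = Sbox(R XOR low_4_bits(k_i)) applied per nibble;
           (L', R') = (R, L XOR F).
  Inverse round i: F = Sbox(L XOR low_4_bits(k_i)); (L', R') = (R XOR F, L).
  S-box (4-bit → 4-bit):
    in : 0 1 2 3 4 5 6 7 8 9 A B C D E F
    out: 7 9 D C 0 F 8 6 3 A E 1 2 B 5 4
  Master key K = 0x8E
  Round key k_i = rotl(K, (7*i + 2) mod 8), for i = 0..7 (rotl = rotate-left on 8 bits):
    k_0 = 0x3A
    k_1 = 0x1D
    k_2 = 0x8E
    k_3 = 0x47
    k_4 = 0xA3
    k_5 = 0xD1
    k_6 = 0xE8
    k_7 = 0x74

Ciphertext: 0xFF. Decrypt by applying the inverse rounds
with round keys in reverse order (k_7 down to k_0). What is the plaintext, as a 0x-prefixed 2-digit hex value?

s_0 = ciphertext = 0xFF
s_1 = InvRound(s_0, k_7) = 0xEF
s_2 = InvRound(s_1, k_6) = 0x7E
s_3 = InvRound(s_2, k_5) = 0x67
s_4 = InvRound(s_3, k_4) = 0x86
s_5 = InvRound(s_4, k_3) = 0x28
s_6 = InvRound(s_5, k_2) = 0xA2
s_7 = InvRound(s_6, k_1) = 0x4A
s_8 = InvRound(s_7, k_0) = 0xF4

0xF4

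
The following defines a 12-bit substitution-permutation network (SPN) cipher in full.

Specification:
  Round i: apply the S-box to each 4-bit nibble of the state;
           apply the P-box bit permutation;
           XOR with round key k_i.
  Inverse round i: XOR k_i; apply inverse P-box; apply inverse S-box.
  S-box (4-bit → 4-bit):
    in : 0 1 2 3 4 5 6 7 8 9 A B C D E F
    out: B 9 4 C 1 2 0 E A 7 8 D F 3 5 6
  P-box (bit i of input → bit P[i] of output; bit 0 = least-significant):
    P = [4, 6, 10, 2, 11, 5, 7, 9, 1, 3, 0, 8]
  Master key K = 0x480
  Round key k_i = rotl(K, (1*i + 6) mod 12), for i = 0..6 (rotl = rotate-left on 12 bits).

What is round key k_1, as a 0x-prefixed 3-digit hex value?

0x024

K = 0x480
k_0 = rotl(K, (1*0+6) mod 12) = rotl(K, 6) = 0x012
k_1 = rotl(K, (1*1+6) mod 12) = rotl(K, 7) = 0x024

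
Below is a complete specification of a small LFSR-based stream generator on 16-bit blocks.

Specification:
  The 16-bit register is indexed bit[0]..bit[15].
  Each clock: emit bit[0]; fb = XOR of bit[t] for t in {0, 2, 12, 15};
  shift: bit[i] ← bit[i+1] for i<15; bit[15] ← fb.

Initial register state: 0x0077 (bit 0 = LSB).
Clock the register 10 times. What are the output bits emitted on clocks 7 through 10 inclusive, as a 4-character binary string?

reg_0 = 0x0077
clock 1: out=1, reg = 0x003B
clock 2: out=1, reg = 0x801D
clock 3: out=1, reg = 0xC00E
clock 4: out=0, reg = 0x6007
clock 5: out=1, reg = 0x3003
clock 6: out=1, reg = 0x1801
clock 7: out=1, reg = 0x0C00
clock 8: out=0, reg = 0x0600
clock 9: out=0, reg = 0x0300
clock 10: out=0, reg = 0x0180

1000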